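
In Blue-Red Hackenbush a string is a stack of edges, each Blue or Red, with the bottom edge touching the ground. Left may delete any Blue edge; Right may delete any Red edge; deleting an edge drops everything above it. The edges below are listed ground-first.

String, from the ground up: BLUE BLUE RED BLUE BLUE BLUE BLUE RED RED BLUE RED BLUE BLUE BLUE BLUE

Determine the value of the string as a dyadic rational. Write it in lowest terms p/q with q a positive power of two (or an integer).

B: Left { 0 }, Right { — } — simplest 1
BB: Left { 0; 1 }, Right { — } — simplest 2
BBR: Left { 0; 1 }, Right { 2 } — simplest 3/2
BBRB: Left { 0; 1; 3/2 }, Right { 2 } — simplest 7/4
BBRBB: Left { 0; 1; 3/2; 7/4 }, Right { 2 } — simplest 15/8
BBRBBB: Left { 0; 1; 3/2; 7/4; 15/8 }, Right { 2 } — simplest 31/16
BBRBBBB: Left { 0; 1; 3/2; 7/4; 15/8; 31/16 }, Right { 2 } — simplest 63/32
BBRBBBBR: Left { 0; 1; 3/2; 7/4; 15/8; 31/16 }, Right { 63/32; 2 } — simplest 125/64
BBRBBBBRR: Left { 0; 1; 3/2; 7/4; 15/8; 31/16 }, Right { 125/64; 63/32; 2 } — simplest 249/128
BBRBBBBRRB: Left { 0; 1; 3/2; 7/4; 15/8; 31/16; 249/128 }, Right { 125/64; 63/32; 2 } — simplest 499/256
BBRBBBBRRBR: Left { 0; 1; 3/2; 7/4; 15/8; 31/16; 249/128 }, Right { 499/256; 125/64; 63/32; 2 } — simplest 997/512
BBRBBBBRRBRB: Left { 0; 1; 3/2; 7/4; 15/8; 31/16; 249/128; 997/512 }, Right { 499/256; 125/64; 63/32; 2 } — simplest 1995/1024
BBRBBBBRRBRBB: Left { 0; 1; 3/2; 7/4; 15/8; 31/16; 249/128; 997/512; 1995/1024 }, Right { 499/256; 125/64; 63/32; 2 } — simplest 3991/2048
BBRBBBBRRBRBBB: Left { 0; 1; 3/2; 7/4; 15/8; 31/16; 249/128; 997/512; 1995/1024; 3991/2048 }, Right { 499/256; 125/64; 63/32; 2 } — simplest 7983/4096
BBRBBBBRRBRBBBB: Left { 0; 1; 3/2; 7/4; 15/8; 31/16; 249/128; 997/512; 1995/1024; 3991/2048; 7983/4096 }, Right { 499/256; 125/64; 63/32; 2 } — simplest 15967/8192

15967/8192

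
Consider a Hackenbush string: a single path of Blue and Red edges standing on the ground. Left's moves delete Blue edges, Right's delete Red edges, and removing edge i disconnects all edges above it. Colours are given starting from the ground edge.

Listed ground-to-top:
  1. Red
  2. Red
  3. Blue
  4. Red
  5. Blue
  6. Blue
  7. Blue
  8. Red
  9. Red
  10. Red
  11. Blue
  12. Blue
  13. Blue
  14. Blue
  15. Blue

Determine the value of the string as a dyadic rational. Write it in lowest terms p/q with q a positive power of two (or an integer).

Recurse on prefixes of the 15-edge string Red Red Blue Red Blue Blue Blue Red Red Red Blue Blue Blue Blue Blue:
val_1 [R]  L=[(no moves)]  R=[0]  → -1
val_2 [RR]  L=[(no moves)]  R=[-1,0]  → -2
val_3 [RRB]  L=[-2]  R=[-1,0]  → -3/2
val_4 [RRBR]  L=[-2]  R=[-3/2,-1,0]  → -7/4
val_5 [RRBRB]  L=[-2,-7/4]  R=[-3/2,-1,0]  → -13/8
val_6 [RRBRBB]  L=[-2,-7/4,-13/8]  R=[-3/2,-1,0]  → -25/16
val_7 [RRBRBBB]  L=[-2,-7/4,-13/8,-25/16]  R=[-3/2,-1,0]  → -49/32
val_8 [RRBRBBBR]  L=[-2,-7/4,-13/8,-25/16]  R=[-49/32,-3/2,-1,0]  → -99/64
val_9 [RRBRBBBRR]  L=[-2,-7/4,-13/8,-25/16]  R=[-99/64,-49/32,-3/2,-1,0]  → -199/128
val_10 [RRBRBBBRRR]  L=[-2,-7/4,-13/8,-25/16]  R=[-199/128,-99/64,-49/32,-3/2,-1,0]  → -399/256
val_11 [RRBRBBBRRRB]  L=[-2,-7/4,-13/8,-25/16,-399/256]  R=[-199/128,-99/64,-49/32,-3/2,-1,0]  → -797/512
val_12 [RRBRBBBRRRBB]  L=[-2,-7/4,-13/8,-25/16,-399/256,-797/512]  R=[-199/128,-99/64,-49/32,-3/2,-1,0]  → -1593/1024
val_13 [RRBRBBBRRRBBB]  L=[-2,-7/4,-13/8,-25/16,-399/256,-797/512,-1593/1024]  R=[-199/128,-99/64,-49/32,-3/2,-1,0]  → -3185/2048
val_14 [RRBRBBBRRRBBBB]  L=[-2,-7/4,-13/8,-25/16,-399/256,-797/512,-1593/1024,-3185/2048]  R=[-199/128,-99/64,-49/32,-3/2,-1,0]  → -6369/4096
val_15 [RRBRBBBRRRBBBBB]  L=[-2,-7/4,-13/8,-25/16,-399/256,-797/512,-1593/1024,-3185/2048,-6369/4096]  R=[-199/128,-99/64,-49/32,-3/2,-1,0]  → -12737/8192

-12737/8192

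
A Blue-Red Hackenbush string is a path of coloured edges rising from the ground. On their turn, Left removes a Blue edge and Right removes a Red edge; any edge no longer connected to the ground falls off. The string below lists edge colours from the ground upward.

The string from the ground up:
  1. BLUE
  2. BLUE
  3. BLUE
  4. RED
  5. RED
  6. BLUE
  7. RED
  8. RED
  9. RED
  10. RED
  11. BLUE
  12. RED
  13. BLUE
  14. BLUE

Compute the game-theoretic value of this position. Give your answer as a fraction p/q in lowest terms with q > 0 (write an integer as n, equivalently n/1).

B: Left { 0 }, Right {  } = simplest 1
BB: Left { 0 1 }, Right {  } = simplest 2
BBB: Left { 0 1 2 }, Right {  } = simplest 3
BBBR: Left { 0 1 2 }, Right { 3 } = simplest 5/2
BBBRR: Left { 0 1 2 }, Right { 5/2 3 } = simplest 9/4
BBBRRB: Left { 0 1 2 9/4 }, Right { 5/2 3 } = simplest 19/8
BBBRRBR: Left { 0 1 2 9/4 }, Right { 19/8 5/2 3 } = simplest 37/16
BBBRRBRR: Left { 0 1 2 9/4 }, Right { 37/16 19/8 5/2 3 } = simplest 73/32
BBBRRBRRR: Left { 0 1 2 9/4 }, Right { 73/32 37/16 19/8 5/2 3 } = simplest 145/64
BBBRRBRRRR: Left { 0 1 2 9/4 }, Right { 145/64 73/32 37/16 19/8 5/2 3 } = simplest 289/128
BBBRRBRRRRB: Left { 0 1 2 9/4 289/128 }, Right { 145/64 73/32 37/16 19/8 5/2 3 } = simplest 579/256
BBBRRBRRRRBR: Left { 0 1 2 9/4 289/128 }, Right { 579/256 145/64 73/32 37/16 19/8 5/2 3 } = simplest 1157/512
BBBRRBRRRRBRB: Left { 0 1 2 9/4 289/128 1157/512 }, Right { 579/256 145/64 73/32 37/16 19/8 5/2 3 } = simplest 2315/1024
BBBRRBRRRRBRBB: Left { 0 1 2 9/4 289/128 1157/512 2315/1024 }, Right { 579/256 145/64 73/32 37/16 19/8 5/2 3 } = simplest 4631/2048

4631/2048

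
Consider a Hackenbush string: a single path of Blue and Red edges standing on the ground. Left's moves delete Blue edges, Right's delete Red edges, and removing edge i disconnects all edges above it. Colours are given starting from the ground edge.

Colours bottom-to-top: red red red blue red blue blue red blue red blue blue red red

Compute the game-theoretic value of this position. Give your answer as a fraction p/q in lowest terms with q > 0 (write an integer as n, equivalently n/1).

g(r) = { · | 0 } so -1
g(rr) = { · | -1,0 } so -2
g(rrr) = { · | -2,-1,0 } so -3
g(rrrb) = { -3 | -2,-1,0 } so -5/2
g(rrrbr) = { -3 | -5/2,-2,-1,0 } so -11/4
g(rrrbrb) = { -3,-11/4 | -5/2,-2,-1,0 } so -21/8
g(rrrbrbb) = { -3,-11/4,-21/8 | -5/2,-2,-1,0 } so -41/16
g(rrrbrbbr) = { -3,-11/4,-21/8 | -41/16,-5/2,-2,-1,0 } so -83/32
g(rrrbrbbrb) = { -3,-11/4,-21/8,-83/32 | -41/16,-5/2,-2,-1,0 } so -165/64
g(rrrbrbbrbr) = { -3,-11/4,-21/8,-83/32 | -165/64,-41/16,-5/2,-2,-1,0 } so -331/128
g(rrrbrbbrbrb) = { -3,-11/4,-21/8,-83/32,-331/128 | -165/64,-41/16,-5/2,-2,-1,0 } so -661/256
g(rrrbrbbrbrbb) = { -3,-11/4,-21/8,-83/32,-331/128,-661/256 | -165/64,-41/16,-5/2,-2,-1,0 } so -1321/512
g(rrrbrbbrbrbbr) = { -3,-11/4,-21/8,-83/32,-331/128,-661/256 | -1321/512,-165/64,-41/16,-5/2,-2,-1,0 } so -2643/1024
g(rrrbrbbrbrbbrr) = { -3,-11/4,-21/8,-83/32,-331/128,-661/256 | -2643/1024,-1321/512,-165/64,-41/16,-5/2,-2,-1,0 } so -5287/2048

-5287/2048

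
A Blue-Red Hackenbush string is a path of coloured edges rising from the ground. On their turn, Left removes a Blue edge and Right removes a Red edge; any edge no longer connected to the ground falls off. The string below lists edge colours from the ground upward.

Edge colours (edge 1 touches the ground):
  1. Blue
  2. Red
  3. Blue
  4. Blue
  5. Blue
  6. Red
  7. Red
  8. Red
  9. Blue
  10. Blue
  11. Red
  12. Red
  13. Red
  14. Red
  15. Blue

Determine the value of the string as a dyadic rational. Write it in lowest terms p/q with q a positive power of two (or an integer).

14531/16384

B: Left { 0 }, Right { · } -> simplest 1
BR: Left { 0 }, Right { 1 } -> simplest 1/2
BRB: Left { 0 1/2 }, Right { 1 } -> simplest 3/4
BRBB: Left { 0 1/2 3/4 }, Right { 1 } -> simplest 7/8
BRBBB: Left { 0 1/2 3/4 7/8 }, Right { 1 } -> simplest 15/16
BRBBBR: Left { 0 1/2 3/4 7/8 }, Right { 15/16 1 } -> simplest 29/32
BRBBBRR: Left { 0 1/2 3/4 7/8 }, Right { 29/32 15/16 1 } -> simplest 57/64
BRBBBRRR: Left { 0 1/2 3/4 7/8 }, Right { 57/64 29/32 15/16 1 } -> simplest 113/128
BRBBBRRRB: Left { 0 1/2 3/4 7/8 113/128 }, Right { 57/64 29/32 15/16 1 } -> simplest 227/256
BRBBBRRRBB: Left { 0 1/2 3/4 7/8 113/128 227/256 }, Right { 57/64 29/32 15/16 1 } -> simplest 455/512
BRBBBRRRBBR: Left { 0 1/2 3/4 7/8 113/128 227/256 }, Right { 455/512 57/64 29/32 15/16 1 } -> simplest 909/1024
BRBBBRRRBBRR: Left { 0 1/2 3/4 7/8 113/128 227/256 }, Right { 909/1024 455/512 57/64 29/32 15/16 1 } -> simplest 1817/2048
BRBBBRRRBBRRR: Left { 0 1/2 3/4 7/8 113/128 227/256 }, Right { 1817/2048 909/1024 455/512 57/64 29/32 15/16 1 } -> simplest 3633/4096
BRBBBRRRBBRRRR: Left { 0 1/2 3/4 7/8 113/128 227/256 }, Right { 3633/4096 1817/2048 909/1024 455/512 57/64 29/32 15/16 1 } -> simplest 7265/8192
BRBBBRRRBBRRRRB: Left { 0 1/2 3/4 7/8 113/128 227/256 7265/8192 }, Right { 3633/4096 1817/2048 909/1024 455/512 57/64 29/32 15/16 1 } -> simplest 14531/16384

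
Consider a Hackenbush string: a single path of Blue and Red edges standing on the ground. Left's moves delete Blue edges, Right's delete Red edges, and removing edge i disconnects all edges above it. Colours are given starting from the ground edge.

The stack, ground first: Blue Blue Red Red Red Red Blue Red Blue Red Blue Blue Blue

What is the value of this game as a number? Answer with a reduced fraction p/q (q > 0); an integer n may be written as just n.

2223/2048

Build val(s[:k]) for k = 1..13, string s = Blue Blue Red Red Red Red Blue Red Blue Red Blue Blue Blue.
B: Left { 0 }, Right { — } = simplest 1
BB: Left { 0 1 }, Right { — } = simplest 2
BBR: Left { 0 1 }, Right { 2 } = simplest 3/2
BBRR: Left { 0 1 }, Right { 3/2 2 } = simplest 5/4
BBRRR: Left { 0 1 }, Right { 5/4 3/2 2 } = simplest 9/8
BBRRRR: Left { 0 1 }, Right { 9/8 5/4 3/2 2 } = simplest 17/16
BBRRRRB: Left { 0 1 17/16 }, Right { 9/8 5/4 3/2 2 } = simplest 35/32
BBRRRRBR: Left { 0 1 17/16 }, Right { 35/32 9/8 5/4 3/2 2 } = simplest 69/64
BBRRRRBRB: Left { 0 1 17/16 69/64 }, Right { 35/32 9/8 5/4 3/2 2 } = simplest 139/128
BBRRRRBRBR: Left { 0 1 17/16 69/64 }, Right { 139/128 35/32 9/8 5/4 3/2 2 } = simplest 277/256
BBRRRRBRBRB: Left { 0 1 17/16 69/64 277/256 }, Right { 139/128 35/32 9/8 5/4 3/2 2 } = simplest 555/512
BBRRRRBRBRBB: Left { 0 1 17/16 69/64 277/256 555/512 }, Right { 139/128 35/32 9/8 5/4 3/2 2 } = simplest 1111/1024
BBRRRRBRBRBBB: Left { 0 1 17/16 69/64 277/256 555/512 1111/1024 }, Right { 139/128 35/32 9/8 5/4 3/2 2 } = simplest 2223/2048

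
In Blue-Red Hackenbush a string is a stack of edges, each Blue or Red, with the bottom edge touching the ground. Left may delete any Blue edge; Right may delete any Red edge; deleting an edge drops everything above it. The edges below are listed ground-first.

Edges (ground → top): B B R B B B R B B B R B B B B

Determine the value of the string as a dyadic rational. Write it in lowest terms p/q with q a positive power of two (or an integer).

15839/8192

G(B) = { 0 | (no moves) } gives 1
G(BB) = { 0,1 | (no moves) } gives 2
G(BBR) = { 0,1 | 2 } gives 3/2
G(BBRB) = { 0,1,3/2 | 2 } gives 7/4
G(BBRBB) = { 0,1,3/2,7/4 | 2 } gives 15/8
G(BBRBBB) = { 0,1,3/2,7/4,15/8 | 2 } gives 31/16
G(BBRBBBR) = { 0,1,3/2,7/4,15/8 | 31/16,2 } gives 61/32
G(BBRBBBRB) = { 0,1,3/2,7/4,15/8,61/32 | 31/16,2 } gives 123/64
G(BBRBBBRBB) = { 0,1,3/2,7/4,15/8,61/32,123/64 | 31/16,2 } gives 247/128
G(BBRBBBRBBB) = { 0,1,3/2,7/4,15/8,61/32,123/64,247/128 | 31/16,2 } gives 495/256
G(BBRBBBRBBBR) = { 0,1,3/2,7/4,15/8,61/32,123/64,247/128 | 495/256,31/16,2 } gives 989/512
G(BBRBBBRBBBRB) = { 0,1,3/2,7/4,15/8,61/32,123/64,247/128,989/512 | 495/256,31/16,2 } gives 1979/1024
G(BBRBBBRBBBRBB) = { 0,1,3/2,7/4,15/8,61/32,123/64,247/128,989/512,1979/1024 | 495/256,31/16,2 } gives 3959/2048
G(BBRBBBRBBBRBBB) = { 0,1,3/2,7/4,15/8,61/32,123/64,247/128,989/512,1979/1024,3959/2048 | 495/256,31/16,2 } gives 7919/4096
G(BBRBBBRBBBRBBBB) = { 0,1,3/2,7/4,15/8,61/32,123/64,247/128,989/512,1979/1024,3959/2048,7919/4096 | 495/256,31/16,2 } gives 15839/8192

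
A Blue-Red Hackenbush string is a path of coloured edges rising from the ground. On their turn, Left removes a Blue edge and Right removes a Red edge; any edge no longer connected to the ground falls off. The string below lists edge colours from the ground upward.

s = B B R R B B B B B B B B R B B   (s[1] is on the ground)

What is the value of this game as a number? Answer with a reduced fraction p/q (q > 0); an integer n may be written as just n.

edge 1 of 15 (B): { 0 | — } -> 1
edge 2 of 15 (B): { 0 1 | — } -> 2
edge 3 of 15 (R): { 0 1 | 2 } -> 3/2
edge 4 of 15 (R): { 0 1 | 3/2 2 } -> 5/4
edge 5 of 15 (B): { 0 1 5/4 | 3/2 2 } -> 11/8
edge 6 of 15 (B): { 0 1 5/4 11/8 | 3/2 2 } -> 23/16
edge 7 of 15 (B): { 0 1 5/4 11/8 23/16 | 3/2 2 } -> 47/32
edge 8 of 15 (B): { 0 1 5/4 11/8 23/16 47/32 | 3/2 2 } -> 95/64
edge 9 of 15 (B): { 0 1 5/4 11/8 23/16 47/32 95/64 | 3/2 2 } -> 191/128
edge 10 of 15 (B): { 0 1 5/4 11/8 23/16 47/32 95/64 191/128 | 3/2 2 } -> 383/256
edge 11 of 15 (B): { 0 1 5/4 11/8 23/16 47/32 95/64 191/128 383/256 | 3/2 2 } -> 767/512
edge 12 of 15 (B): { 0 1 5/4 11/8 23/16 47/32 95/64 191/128 383/256 767/512 | 3/2 2 } -> 1535/1024
edge 13 of 15 (R): { 0 1 5/4 11/8 23/16 47/32 95/64 191/128 383/256 767/512 | 1535/1024 3/2 2 } -> 3069/2048
edge 14 of 15 (B): { 0 1 5/4 11/8 23/16 47/32 95/64 191/128 383/256 767/512 3069/2048 | 1535/1024 3/2 2 } -> 6139/4096
edge 15 of 15 (B): { 0 1 5/4 11/8 23/16 47/32 95/64 191/128 383/256 767/512 3069/2048 6139/4096 | 1535/1024 3/2 2 } -> 12279/8192

12279/8192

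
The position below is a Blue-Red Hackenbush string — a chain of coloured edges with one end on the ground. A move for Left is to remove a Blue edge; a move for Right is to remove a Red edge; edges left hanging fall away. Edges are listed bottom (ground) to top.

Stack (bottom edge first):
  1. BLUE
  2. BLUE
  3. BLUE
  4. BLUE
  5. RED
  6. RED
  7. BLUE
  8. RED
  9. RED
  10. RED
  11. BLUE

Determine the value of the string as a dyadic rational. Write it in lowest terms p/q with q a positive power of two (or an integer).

g_1 [B]  L=[0]  R=[—]  -> 1
g_2 [BB]  L=[0, 1]  R=[—]  -> 2
g_3 [BBB]  L=[0, 1, 2]  R=[—]  -> 3
g_4 [BBBB]  L=[0, 1, 2, 3]  R=[—]  -> 4
g_5 [BBBBR]  L=[0, 1, 2, 3]  R=[4]  -> 7/2
g_6 [BBBBRR]  L=[0, 1, 2, 3]  R=[7/2, 4]  -> 13/4
g_7 [BBBBRRB]  L=[0, 1, 2, 3, 13/4]  R=[7/2, 4]  -> 27/8
g_8 [BBBBRRBR]  L=[0, 1, 2, 3, 13/4]  R=[27/8, 7/2, 4]  -> 53/16
g_9 [BBBBRRBRR]  L=[0, 1, 2, 3, 13/4]  R=[53/16, 27/8, 7/2, 4]  -> 105/32
g_10 [BBBBRRBRRR]  L=[0, 1, 2, 3, 13/4]  R=[105/32, 53/16, 27/8, 7/2, 4]  -> 209/64
g_11 [BBBBRRBRRRB]  L=[0, 1, 2, 3, 13/4, 209/64]  R=[105/32, 53/16, 27/8, 7/2, 4]  -> 419/128

419/128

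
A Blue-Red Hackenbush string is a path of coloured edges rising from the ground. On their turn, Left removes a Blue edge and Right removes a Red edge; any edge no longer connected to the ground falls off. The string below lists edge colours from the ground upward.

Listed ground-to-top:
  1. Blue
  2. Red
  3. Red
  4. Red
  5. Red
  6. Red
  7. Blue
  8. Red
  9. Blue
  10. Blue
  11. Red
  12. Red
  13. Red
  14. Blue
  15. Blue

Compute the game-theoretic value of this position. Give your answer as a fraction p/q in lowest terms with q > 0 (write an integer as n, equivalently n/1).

Build G(s[:k]) for k = 1..15, string s = Blue Red Red Red Red Red Blue Red Blue Blue Red Red Red Blue Blue.
edge 1 of 15 (Blue): { 0 | ∅ } => 1
edge 2 of 15 (Red): { 0 | 1 } => 1/2
edge 3 of 15 (Red): { 0 | 1/2; 1 } => 1/4
edge 4 of 15 (Red): { 0 | 1/4; 1/2; 1 } => 1/8
edge 5 of 15 (Red): { 0 | 1/8; 1/4; 1/2; 1 } => 1/16
edge 6 of 15 (Red): { 0 | 1/16; 1/8; 1/4; 1/2; 1 } => 1/32
edge 7 of 15 (Blue): { 0; 1/32 | 1/16; 1/8; 1/4; 1/2; 1 } => 3/64
edge 8 of 15 (Red): { 0; 1/32 | 3/64; 1/16; 1/8; 1/4; 1/2; 1 } => 5/128
edge 9 of 15 (Blue): { 0; 1/32; 5/128 | 3/64; 1/16; 1/8; 1/4; 1/2; 1 } => 11/256
edge 10 of 15 (Blue): { 0; 1/32; 5/128; 11/256 | 3/64; 1/16; 1/8; 1/4; 1/2; 1 } => 23/512
edge 11 of 15 (Red): { 0; 1/32; 5/128; 11/256 | 23/512; 3/64; 1/16; 1/8; 1/4; 1/2; 1 } => 45/1024
edge 12 of 15 (Red): { 0; 1/32; 5/128; 11/256 | 45/1024; 23/512; 3/64; 1/16; 1/8; 1/4; 1/2; 1 } => 89/2048
edge 13 of 15 (Red): { 0; 1/32; 5/128; 11/256 | 89/2048; 45/1024; 23/512; 3/64; 1/16; 1/8; 1/4; 1/2; 1 } => 177/4096
edge 14 of 15 (Blue): { 0; 1/32; 5/128; 11/256; 177/4096 | 89/2048; 45/1024; 23/512; 3/64; 1/16; 1/8; 1/4; 1/2; 1 } => 355/8192
edge 15 of 15 (Blue): { 0; 1/32; 5/128; 11/256; 177/4096; 355/8192 | 89/2048; 45/1024; 23/512; 3/64; 1/16; 1/8; 1/4; 1/2; 1 } => 711/16384

711/16384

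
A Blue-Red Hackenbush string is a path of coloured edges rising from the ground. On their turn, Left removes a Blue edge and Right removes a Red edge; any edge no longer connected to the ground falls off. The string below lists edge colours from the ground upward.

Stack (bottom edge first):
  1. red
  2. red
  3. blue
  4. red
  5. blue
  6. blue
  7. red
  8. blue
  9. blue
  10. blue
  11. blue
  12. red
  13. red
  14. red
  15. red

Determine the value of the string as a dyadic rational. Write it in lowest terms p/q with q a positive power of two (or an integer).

value_1 [r]  L=[·]  R=[0]  ⇒ -1
value_2 [rr]  L=[·]  R=[-1 0]  ⇒ -2
value_3 [rrb]  L=[-2]  R=[-1 0]  ⇒ -3/2
value_4 [rrbr]  L=[-2]  R=[-3/2 -1 0]  ⇒ -7/4
value_5 [rrbrb]  L=[-2 -7/4]  R=[-3/2 -1 0]  ⇒ -13/8
value_6 [rrbrbb]  L=[-2 -7/4 -13/8]  R=[-3/2 -1 0]  ⇒ -25/16
value_7 [rrbrbbr]  L=[-2 -7/4 -13/8]  R=[-25/16 -3/2 -1 0]  ⇒ -51/32
value_8 [rrbrbbrb]  L=[-2 -7/4 -13/8 -51/32]  R=[-25/16 -3/2 -1 0]  ⇒ -101/64
value_9 [rrbrbbrbb]  L=[-2 -7/4 -13/8 -51/32 -101/64]  R=[-25/16 -3/2 -1 0]  ⇒ -201/128
value_10 [rrbrbbrbbb]  L=[-2 -7/4 -13/8 -51/32 -101/64 -201/128]  R=[-25/16 -3/2 -1 0]  ⇒ -401/256
value_11 [rrbrbbrbbbb]  L=[-2 -7/4 -13/8 -51/32 -101/64 -201/128 -401/256]  R=[-25/16 -3/2 -1 0]  ⇒ -801/512
value_12 [rrbrbbrbbbbr]  L=[-2 -7/4 -13/8 -51/32 -101/64 -201/128 -401/256]  R=[-801/512 -25/16 -3/2 -1 0]  ⇒ -1603/1024
value_13 [rrbrbbrbbbbrr]  L=[-2 -7/4 -13/8 -51/32 -101/64 -201/128 -401/256]  R=[-1603/1024 -801/512 -25/16 -3/2 -1 0]  ⇒ -3207/2048
value_14 [rrbrbbrbbbbrrr]  L=[-2 -7/4 -13/8 -51/32 -101/64 -201/128 -401/256]  R=[-3207/2048 -1603/1024 -801/512 -25/16 -3/2 -1 0]  ⇒ -6415/4096
value_15 [rrbrbbrbbbbrrrr]  L=[-2 -7/4 -13/8 -51/32 -101/64 -201/128 -401/256]  R=[-6415/4096 -3207/2048 -1603/1024 -801/512 -25/16 -3/2 -1 0]  ⇒ -12831/8192

-12831/8192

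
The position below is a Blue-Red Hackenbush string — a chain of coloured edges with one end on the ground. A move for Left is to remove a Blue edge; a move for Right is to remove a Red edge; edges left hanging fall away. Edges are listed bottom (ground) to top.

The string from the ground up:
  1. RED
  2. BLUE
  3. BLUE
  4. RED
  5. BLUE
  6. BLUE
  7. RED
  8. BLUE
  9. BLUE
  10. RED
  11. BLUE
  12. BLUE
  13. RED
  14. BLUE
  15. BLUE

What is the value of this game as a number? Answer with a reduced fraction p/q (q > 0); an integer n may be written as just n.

-4681/16384

Recurse on prefixes of the 15-edge string RED BLUE BLUE RED BLUE BLUE RED BLUE BLUE RED BLUE BLUE RED BLUE BLUE:
val(R) = { · | 0 } -> -1
val(RB) = { -1 | 0 } -> -1/2
val(RBB) = { -1, -1/2 | 0 } -> -1/4
val(RBBR) = { -1, -1/2 | -1/4, 0 } -> -3/8
val(RBBRB) = { -1, -1/2, -3/8 | -1/4, 0 } -> -5/16
val(RBBRBB) = { -1, -1/2, -3/8, -5/16 | -1/4, 0 } -> -9/32
val(RBBRBBR) = { -1, -1/2, -3/8, -5/16 | -9/32, -1/4, 0 } -> -19/64
val(RBBRBBRB) = { -1, -1/2, -3/8, -5/16, -19/64 | -9/32, -1/4, 0 } -> -37/128
val(RBBRBBRBB) = { -1, -1/2, -3/8, -5/16, -19/64, -37/128 | -9/32, -1/4, 0 } -> -73/256
val(RBBRBBRBBR) = { -1, -1/2, -3/8, -5/16, -19/64, -37/128 | -73/256, -9/32, -1/4, 0 } -> -147/512
val(RBBRBBRBBRB) = { -1, -1/2, -3/8, -5/16, -19/64, -37/128, -147/512 | -73/256, -9/32, -1/4, 0 } -> -293/1024
val(RBBRBBRBBRBB) = { -1, -1/2, -3/8, -5/16, -19/64, -37/128, -147/512, -293/1024 | -73/256, -9/32, -1/4, 0 } -> -585/2048
val(RBBRBBRBBRBBR) = { -1, -1/2, -3/8, -5/16, -19/64, -37/128, -147/512, -293/1024 | -585/2048, -73/256, -9/32, -1/4, 0 } -> -1171/4096
val(RBBRBBRBBRBBRB) = { -1, -1/2, -3/8, -5/16, -19/64, -37/128, -147/512, -293/1024, -1171/4096 | -585/2048, -73/256, -9/32, -1/4, 0 } -> -2341/8192
val(RBBRBBRBBRBBRBB) = { -1, -1/2, -3/8, -5/16, -19/64, -37/128, -147/512, -293/1024, -1171/4096, -2341/8192 | -585/2048, -73/256, -9/32, -1/4, 0 } -> -4681/16384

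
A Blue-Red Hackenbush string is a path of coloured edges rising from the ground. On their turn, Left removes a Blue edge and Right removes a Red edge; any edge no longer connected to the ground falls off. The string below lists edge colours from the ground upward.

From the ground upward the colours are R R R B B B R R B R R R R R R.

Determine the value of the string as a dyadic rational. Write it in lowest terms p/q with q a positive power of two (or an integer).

Prefix values for R R R B B B R R B R R R R R R via {L|R} + simplicity:
R: Left { — }, Right { 0 } -> simplest -1
RR: Left { — }, Right { -1; 0 } -> simplest -2
RRR: Left { — }, Right { -2; -1; 0 } -> simplest -3
RRRB: Left { -3 }, Right { -2; -1; 0 } -> simplest -5/2
RRRBB: Left { -3; -5/2 }, Right { -2; -1; 0 } -> simplest -9/4
RRRBBB: Left { -3; -5/2; -9/4 }, Right { -2; -1; 0 } -> simplest -17/8
RRRBBBR: Left { -3; -5/2; -9/4 }, Right { -17/8; -2; -1; 0 } -> simplest -35/16
RRRBBBRR: Left { -3; -5/2; -9/4 }, Right { -35/16; -17/8; -2; -1; 0 } -> simplest -71/32
RRRBBBRRB: Left { -3; -5/2; -9/4; -71/32 }, Right { -35/16; -17/8; -2; -1; 0 } -> simplest -141/64
RRRBBBRRBR: Left { -3; -5/2; -9/4; -71/32 }, Right { -141/64; -35/16; -17/8; -2; -1; 0 } -> simplest -283/128
RRRBBBRRBRR: Left { -3; -5/2; -9/4; -71/32 }, Right { -283/128; -141/64; -35/16; -17/8; -2; -1; 0 } -> simplest -567/256
RRRBBBRRBRRR: Left { -3; -5/2; -9/4; -71/32 }, Right { -567/256; -283/128; -141/64; -35/16; -17/8; -2; -1; 0 } -> simplest -1135/512
RRRBBBRRBRRRR: Left { -3; -5/2; -9/4; -71/32 }, Right { -1135/512; -567/256; -283/128; -141/64; -35/16; -17/8; -2; -1; 0 } -> simplest -2271/1024
RRRBBBRRBRRRRR: Left { -3; -5/2; -9/4; -71/32 }, Right { -2271/1024; -1135/512; -567/256; -283/128; -141/64; -35/16; -17/8; -2; -1; 0 } -> simplest -4543/2048
RRRBBBRRBRRRRRR: Left { -3; -5/2; -9/4; -71/32 }, Right { -4543/2048; -2271/1024; -1135/512; -567/256; -283/128; -141/64; -35/16; -17/8; -2; -1; 0 } -> simplest -9087/4096

-9087/4096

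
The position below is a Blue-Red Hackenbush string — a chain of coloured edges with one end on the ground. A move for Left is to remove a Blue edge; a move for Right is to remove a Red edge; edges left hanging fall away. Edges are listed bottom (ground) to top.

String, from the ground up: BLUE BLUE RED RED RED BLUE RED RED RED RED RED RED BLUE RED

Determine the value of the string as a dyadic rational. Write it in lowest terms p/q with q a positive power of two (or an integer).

4613/4096

step 1: add BLUE to get B; options L={ 0 } R={  } -> 1
step 2: add BLUE to get BB; options L={ 0,1 } R={  } -> 2
step 3: add RED to get BBR; options L={ 0,1 } R={ 2 } -> 3/2
step 4: add RED to get BBRR; options L={ 0,1 } R={ 3/2,2 } -> 5/4
step 5: add RED to get BBRRR; options L={ 0,1 } R={ 5/4,3/2,2 } -> 9/8
step 6: add BLUE to get BBRRRB; options L={ 0,1,9/8 } R={ 5/4,3/2,2 } -> 19/16
step 7: add RED to get BBRRRBR; options L={ 0,1,9/8 } R={ 19/16,5/4,3/2,2 } -> 37/32
step 8: add RED to get BBRRRBRR; options L={ 0,1,9/8 } R={ 37/32,19/16,5/4,3/2,2 } -> 73/64
step 9: add RED to get BBRRRBRRR; options L={ 0,1,9/8 } R={ 73/64,37/32,19/16,5/4,3/2,2 } -> 145/128
step 10: add RED to get BBRRRBRRRR; options L={ 0,1,9/8 } R={ 145/128,73/64,37/32,19/16,5/4,3/2,2 } -> 289/256
step 11: add RED to get BBRRRBRRRRR; options L={ 0,1,9/8 } R={ 289/256,145/128,73/64,37/32,19/16,5/4,3/2,2 } -> 577/512
step 12: add RED to get BBRRRBRRRRRR; options L={ 0,1,9/8 } R={ 577/512,289/256,145/128,73/64,37/32,19/16,5/4,3/2,2 } -> 1153/1024
step 13: add BLUE to get BBRRRBRRRRRRB; options L={ 0,1,9/8,1153/1024 } R={ 577/512,289/256,145/128,73/64,37/32,19/16,5/4,3/2,2 } -> 2307/2048
step 14: add RED to get BBRRRBRRRRRRBR; options L={ 0,1,9/8,1153/1024 } R={ 2307/2048,577/512,289/256,145/128,73/64,37/32,19/16,5/4,3/2,2 } -> 4613/4096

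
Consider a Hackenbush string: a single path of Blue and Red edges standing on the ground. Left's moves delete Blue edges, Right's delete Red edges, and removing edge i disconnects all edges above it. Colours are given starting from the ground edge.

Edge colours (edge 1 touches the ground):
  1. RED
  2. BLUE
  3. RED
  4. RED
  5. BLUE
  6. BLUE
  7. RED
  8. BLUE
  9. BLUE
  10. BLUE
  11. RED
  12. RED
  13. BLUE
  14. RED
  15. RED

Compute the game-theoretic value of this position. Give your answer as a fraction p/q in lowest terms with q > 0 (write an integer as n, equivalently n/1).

-12855/16384

Prefix values for RED BLUE RED RED BLUE BLUE RED BLUE BLUE BLUE RED RED BLUE RED RED via {L|R} + simplicity:
edge 1 of 15 (RED): {  | 0 } ⇒ -1
edge 2 of 15 (BLUE): { -1 | 0 } ⇒ -1/2
edge 3 of 15 (RED): { -1 | -1/2; 0 } ⇒ -3/4
edge 4 of 15 (RED): { -1 | -3/4; -1/2; 0 } ⇒ -7/8
edge 5 of 15 (BLUE): { -1; -7/8 | -3/4; -1/2; 0 } ⇒ -13/16
edge 6 of 15 (BLUE): { -1; -7/8; -13/16 | -3/4; -1/2; 0 } ⇒ -25/32
edge 7 of 15 (RED): { -1; -7/8; -13/16 | -25/32; -3/4; -1/2; 0 } ⇒ -51/64
edge 8 of 15 (BLUE): { -1; -7/8; -13/16; -51/64 | -25/32; -3/4; -1/2; 0 } ⇒ -101/128
edge 9 of 15 (BLUE): { -1; -7/8; -13/16; -51/64; -101/128 | -25/32; -3/4; -1/2; 0 } ⇒ -201/256
edge 10 of 15 (BLUE): { -1; -7/8; -13/16; -51/64; -101/128; -201/256 | -25/32; -3/4; -1/2; 0 } ⇒ -401/512
edge 11 of 15 (RED): { -1; -7/8; -13/16; -51/64; -101/128; -201/256 | -401/512; -25/32; -3/4; -1/2; 0 } ⇒ -803/1024
edge 12 of 15 (RED): { -1; -7/8; -13/16; -51/64; -101/128; -201/256 | -803/1024; -401/512; -25/32; -3/4; -1/2; 0 } ⇒ -1607/2048
edge 13 of 15 (BLUE): { -1; -7/8; -13/16; -51/64; -101/128; -201/256; -1607/2048 | -803/1024; -401/512; -25/32; -3/4; -1/2; 0 } ⇒ -3213/4096
edge 14 of 15 (RED): { -1; -7/8; -13/16; -51/64; -101/128; -201/256; -1607/2048 | -3213/4096; -803/1024; -401/512; -25/32; -3/4; -1/2; 0 } ⇒ -6427/8192
edge 15 of 15 (RED): { -1; -7/8; -13/16; -51/64; -101/128; -201/256; -1607/2048 | -6427/8192; -3213/4096; -803/1024; -401/512; -25/32; -3/4; -1/2; 0 } ⇒ -12855/16384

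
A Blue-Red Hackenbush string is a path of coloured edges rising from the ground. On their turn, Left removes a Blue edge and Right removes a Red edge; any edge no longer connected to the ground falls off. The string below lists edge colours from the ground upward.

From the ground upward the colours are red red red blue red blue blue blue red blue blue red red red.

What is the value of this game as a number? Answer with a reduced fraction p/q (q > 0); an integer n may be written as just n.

-5199/2048

1 of 14 · r · max L −∞ · min R 0 → -1
2 of 14 · rr · max L −∞ · min R -1 → -2
3 of 14 · rrr · max L −∞ · min R -2 → -3
4 of 14 · rrrb · max L -3 · min R -2 → -5/2
5 of 14 · rrrbr · max L -3 · min R -5/2 → -11/4
6 of 14 · rrrbrb · max L -11/4 · min R -5/2 → -21/8
7 of 14 · rrrbrbb · max L -21/8 · min R -5/2 → -41/16
8 of 14 · rrrbrbbb · max L -41/16 · min R -5/2 → -81/32
9 of 14 · rrrbrbbbr · max L -41/16 · min R -81/32 → -163/64
10 of 14 · rrrbrbbbrb · max L -163/64 · min R -81/32 → -325/128
11 of 14 · rrrbrbbbrbb · max L -325/128 · min R -81/32 → -649/256
12 of 14 · rrrbrbbbrbbr · max L -325/128 · min R -649/256 → -1299/512
13 of 14 · rrrbrbbbrbbrr · max L -325/128 · min R -1299/512 → -2599/1024
14 of 14 · rrrbrbbbrbbrrr · max L -325/128 · min R -2599/1024 → -5199/2048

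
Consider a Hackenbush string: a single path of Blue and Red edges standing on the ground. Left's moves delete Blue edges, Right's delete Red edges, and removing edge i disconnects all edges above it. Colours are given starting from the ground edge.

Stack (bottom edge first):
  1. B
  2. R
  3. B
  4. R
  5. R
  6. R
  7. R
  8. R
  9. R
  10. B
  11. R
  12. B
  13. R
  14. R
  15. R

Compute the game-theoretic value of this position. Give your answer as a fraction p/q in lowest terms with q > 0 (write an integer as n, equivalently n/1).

B: Left { 0 }, Right { none } = simplest 1
BR: Left { 0 }, Right { 1 } = simplest 1/2
BRB: Left { 0, 1/2 }, Right { 1 } = simplest 3/4
BRBR: Left { 0, 1/2 }, Right { 3/4, 1 } = simplest 5/8
BRBRR: Left { 0, 1/2 }, Right { 5/8, 3/4, 1 } = simplest 9/16
BRBRRR: Left { 0, 1/2 }, Right { 9/16, 5/8, 3/4, 1 } = simplest 17/32
BRBRRRR: Left { 0, 1/2 }, Right { 17/32, 9/16, 5/8, 3/4, 1 } = simplest 33/64
BRBRRRRR: Left { 0, 1/2 }, Right { 33/64, 17/32, 9/16, 5/8, 3/4, 1 } = simplest 65/128
BRBRRRRRR: Left { 0, 1/2 }, Right { 65/128, 33/64, 17/32, 9/16, 5/8, 3/4, 1 } = simplest 129/256
BRBRRRRRRB: Left { 0, 1/2, 129/256 }, Right { 65/128, 33/64, 17/32, 9/16, 5/8, 3/4, 1 } = simplest 259/512
BRBRRRRRRBR: Left { 0, 1/2, 129/256 }, Right { 259/512, 65/128, 33/64, 17/32, 9/16, 5/8, 3/4, 1 } = simplest 517/1024
BRBRRRRRRBRB: Left { 0, 1/2, 129/256, 517/1024 }, Right { 259/512, 65/128, 33/64, 17/32, 9/16, 5/8, 3/4, 1 } = simplest 1035/2048
BRBRRRRRRBRBR: Left { 0, 1/2, 129/256, 517/1024 }, Right { 1035/2048, 259/512, 65/128, 33/64, 17/32, 9/16, 5/8, 3/4, 1 } = simplest 2069/4096
BRBRRRRRRBRBRR: Left { 0, 1/2, 129/256, 517/1024 }, Right { 2069/4096, 1035/2048, 259/512, 65/128, 33/64, 17/32, 9/16, 5/8, 3/4, 1 } = simplest 4137/8192
BRBRRRRRRBRBRRR: Left { 0, 1/2, 129/256, 517/1024 }, Right { 4137/8192, 2069/4096, 1035/2048, 259/512, 65/128, 33/64, 17/32, 9/16, 5/8, 3/4, 1 } = simplest 8273/16384

8273/16384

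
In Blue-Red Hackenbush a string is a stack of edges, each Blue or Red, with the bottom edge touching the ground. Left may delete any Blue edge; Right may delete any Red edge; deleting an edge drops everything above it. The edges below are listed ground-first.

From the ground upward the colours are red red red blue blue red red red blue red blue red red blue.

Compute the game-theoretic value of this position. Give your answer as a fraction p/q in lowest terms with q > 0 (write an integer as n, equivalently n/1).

Prefix values for red red red blue blue red red red blue red blue red red blue via {L|R} + simplicity:
value(r) = { — | 0 } so -1
value(rr) = { — | -1,0 } so -2
value(rrr) = { — | -2,-1,0 } so -3
value(rrrb) = { -3 | -2,-1,0 } so -5/2
value(rrrbb) = { -3,-5/2 | -2,-1,0 } so -9/4
value(rrrbbr) = { -3,-5/2 | -9/4,-2,-1,0 } so -19/8
value(rrrbbrr) = { -3,-5/2 | -19/8,-9/4,-2,-1,0 } so -39/16
value(rrrbbrrr) = { -3,-5/2 | -39/16,-19/8,-9/4,-2,-1,0 } so -79/32
value(rrrbbrrrb) = { -3,-5/2,-79/32 | -39/16,-19/8,-9/4,-2,-1,0 } so -157/64
value(rrrbbrrrbr) = { -3,-5/2,-79/32 | -157/64,-39/16,-19/8,-9/4,-2,-1,0 } so -315/128
value(rrrbbrrrbrb) = { -3,-5/2,-79/32,-315/128 | -157/64,-39/16,-19/8,-9/4,-2,-1,0 } so -629/256
value(rrrbbrrrbrbr) = { -3,-5/2,-79/32,-315/128 | -629/256,-157/64,-39/16,-19/8,-9/4,-2,-1,0 } so -1259/512
value(rrrbbrrrbrbrr) = { -3,-5/2,-79/32,-315/128 | -1259/512,-629/256,-157/64,-39/16,-19/8,-9/4,-2,-1,0 } so -2519/1024
value(rrrbbrrrbrbrrb) = { -3,-5/2,-79/32,-315/128,-2519/1024 | -1259/512,-629/256,-157/64,-39/16,-19/8,-9/4,-2,-1,0 } so -5037/2048

-5037/2048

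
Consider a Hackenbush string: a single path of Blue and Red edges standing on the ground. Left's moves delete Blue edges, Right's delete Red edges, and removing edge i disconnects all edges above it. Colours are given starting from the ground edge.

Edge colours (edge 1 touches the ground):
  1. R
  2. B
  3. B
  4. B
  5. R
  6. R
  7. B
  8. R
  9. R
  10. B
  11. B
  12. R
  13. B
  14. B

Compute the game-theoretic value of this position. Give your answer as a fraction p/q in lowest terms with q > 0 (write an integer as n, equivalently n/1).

v(R) = { — | 0 } -> -1
v(RB) = { -1 | 0 } -> -1/2
v(RBB) = { -1 -1/2 | 0 } -> -1/4
v(RBBB) = { -1 -1/2 -1/4 | 0 } -> -1/8
v(RBBBR) = { -1 -1/2 -1/4 | -1/8 0 } -> -3/16
v(RBBBRR) = { -1 -1/2 -1/4 | -3/16 -1/8 0 } -> -7/32
v(RBBBRRB) = { -1 -1/2 -1/4 -7/32 | -3/16 -1/8 0 } -> -13/64
v(RBBBRRBR) = { -1 -1/2 -1/4 -7/32 | -13/64 -3/16 -1/8 0 } -> -27/128
v(RBBBRRBRR) = { -1 -1/2 -1/4 -7/32 | -27/128 -13/64 -3/16 -1/8 0 } -> -55/256
v(RBBBRRBRRB) = { -1 -1/2 -1/4 -7/32 -55/256 | -27/128 -13/64 -3/16 -1/8 0 } -> -109/512
v(RBBBRRBRRBB) = { -1 -1/2 -1/4 -7/32 -55/256 -109/512 | -27/128 -13/64 -3/16 -1/8 0 } -> -217/1024
v(RBBBRRBRRBBR) = { -1 -1/2 -1/4 -7/32 -55/256 -109/512 | -217/1024 -27/128 -13/64 -3/16 -1/8 0 } -> -435/2048
v(RBBBRRBRRBBRB) = { -1 -1/2 -1/4 -7/32 -55/256 -109/512 -435/2048 | -217/1024 -27/128 -13/64 -3/16 -1/8 0 } -> -869/4096
v(RBBBRRBRRBBRBB) = { -1 -1/2 -1/4 -7/32 -55/256 -109/512 -435/2048 -869/4096 | -217/1024 -27/128 -13/64 -3/16 -1/8 0 } -> -1737/8192

-1737/8192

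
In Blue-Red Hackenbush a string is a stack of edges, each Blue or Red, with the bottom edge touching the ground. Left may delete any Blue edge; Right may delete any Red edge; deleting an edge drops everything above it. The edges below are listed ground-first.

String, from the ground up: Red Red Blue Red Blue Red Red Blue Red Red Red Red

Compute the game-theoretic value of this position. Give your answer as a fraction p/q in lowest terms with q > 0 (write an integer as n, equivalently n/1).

-1759/1024

Build g(s[:k]) for k = 1..12, string s = Red Red Blue Red Blue Red Red Blue Red Red Red Red.
g(R) = { — | 0 } => -1
g(RR) = { — | -1 0 } => -2
g(RRB) = { -2 | -1 0 } => -3/2
g(RRBR) = { -2 | -3/2 -1 0 } => -7/4
g(RRBRB) = { -2 -7/4 | -3/2 -1 0 } => -13/8
g(RRBRBR) = { -2 -7/4 | -13/8 -3/2 -1 0 } => -27/16
g(RRBRBRR) = { -2 -7/4 | -27/16 -13/8 -3/2 -1 0 } => -55/32
g(RRBRBRRB) = { -2 -7/4 -55/32 | -27/16 -13/8 -3/2 -1 0 } => -109/64
g(RRBRBRRBR) = { -2 -7/4 -55/32 | -109/64 -27/16 -13/8 -3/2 -1 0 } => -219/128
g(RRBRBRRBRR) = { -2 -7/4 -55/32 | -219/128 -109/64 -27/16 -13/8 -3/2 -1 0 } => -439/256
g(RRBRBRRBRRR) = { -2 -7/4 -55/32 | -439/256 -219/128 -109/64 -27/16 -13/8 -3/2 -1 0 } => -879/512
g(RRBRBRRBRRRR) = { -2 -7/4 -55/32 | -879/512 -439/256 -219/128 -109/64 -27/16 -13/8 -3/2 -1 0 } => -1759/1024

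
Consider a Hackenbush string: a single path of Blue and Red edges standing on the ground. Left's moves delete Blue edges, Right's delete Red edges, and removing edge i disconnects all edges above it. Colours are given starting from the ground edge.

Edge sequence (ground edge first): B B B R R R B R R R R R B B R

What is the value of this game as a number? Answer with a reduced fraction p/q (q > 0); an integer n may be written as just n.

Prefix values for B B B R R R B R R R R R B B R via {L|R} + simplicity:
edge 1 of 15 (B): { 0 | none } => 1
edge 2 of 15 (B): { 0,1 | none } => 2
edge 3 of 15 (B): { 0,1,2 | none } => 3
edge 4 of 15 (R): { 0,1,2 | 3 } => 5/2
edge 5 of 15 (R): { 0,1,2 | 5/2,3 } => 9/4
edge 6 of 15 (R): { 0,1,2 | 9/4,5/2,3 } => 17/8
edge 7 of 15 (B): { 0,1,2,17/8 | 9/4,5/2,3 } => 35/16
edge 8 of 15 (R): { 0,1,2,17/8 | 35/16,9/4,5/2,3 } => 69/32
edge 9 of 15 (R): { 0,1,2,17/8 | 69/32,35/16,9/4,5/2,3 } => 137/64
edge 10 of 15 (R): { 0,1,2,17/8 | 137/64,69/32,35/16,9/4,5/2,3 } => 273/128
edge 11 of 15 (R): { 0,1,2,17/8 | 273/128,137/64,69/32,35/16,9/4,5/2,3 } => 545/256
edge 12 of 15 (R): { 0,1,2,17/8 | 545/256,273/128,137/64,69/32,35/16,9/4,5/2,3 } => 1089/512
edge 13 of 15 (B): { 0,1,2,17/8,1089/512 | 545/256,273/128,137/64,69/32,35/16,9/4,5/2,3 } => 2179/1024
edge 14 of 15 (B): { 0,1,2,17/8,1089/512,2179/1024 | 545/256,273/128,137/64,69/32,35/16,9/4,5/2,3 } => 4359/2048
edge 15 of 15 (R): { 0,1,2,17/8,1089/512,2179/1024 | 4359/2048,545/256,273/128,137/64,69/32,35/16,9/4,5/2,3 } => 8717/4096

8717/4096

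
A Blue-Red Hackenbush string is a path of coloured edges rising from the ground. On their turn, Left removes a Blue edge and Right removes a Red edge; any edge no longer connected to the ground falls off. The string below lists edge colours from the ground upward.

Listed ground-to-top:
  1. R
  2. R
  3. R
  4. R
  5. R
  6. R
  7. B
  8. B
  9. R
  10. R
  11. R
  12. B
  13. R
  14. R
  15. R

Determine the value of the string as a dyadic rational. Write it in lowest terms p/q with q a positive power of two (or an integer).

-2799/512

Prefix values for R R R R R R B B R R R B R R R via {L|R} + simplicity:
v(R) = { ∅ | 0 } => -1
v(RR) = { ∅ | -1, 0 } => -2
v(RRR) = { ∅ | -2, -1, 0 } => -3
v(RRRR) = { ∅ | -3, -2, -1, 0 } => -4
v(RRRRR) = { ∅ | -4, -3, -2, -1, 0 } => -5
v(RRRRRR) = { ∅ | -5, -4, -3, -2, -1, 0 } => -6
v(RRRRRRB) = { -6 | -5, -4, -3, -2, -1, 0 } => -11/2
v(RRRRRRBB) = { -6, -11/2 | -5, -4, -3, -2, -1, 0 } => -21/4
v(RRRRRRBBR) = { -6, -11/2 | -21/4, -5, -4, -3, -2, -1, 0 } => -43/8
v(RRRRRRBBRR) = { -6, -11/2 | -43/8, -21/4, -5, -4, -3, -2, -1, 0 } => -87/16
v(RRRRRRBBRRR) = { -6, -11/2 | -87/16, -43/8, -21/4, -5, -4, -3, -2, -1, 0 } => -175/32
v(RRRRRRBBRRRB) = { -6, -11/2, -175/32 | -87/16, -43/8, -21/4, -5, -4, -3, -2, -1, 0 } => -349/64
v(RRRRRRBBRRRBR) = { -6, -11/2, -175/32 | -349/64, -87/16, -43/8, -21/4, -5, -4, -3, -2, -1, 0 } => -699/128
v(RRRRRRBBRRRBRR) = { -6, -11/2, -175/32 | -699/128, -349/64, -87/16, -43/8, -21/4, -5, -4, -3, -2, -1, 0 } => -1399/256
v(RRRRRRBBRRRBRRR) = { -6, -11/2, -175/32 | -1399/256, -699/128, -349/64, -87/16, -43/8, -21/4, -5, -4, -3, -2, -1, 0 } => -2799/512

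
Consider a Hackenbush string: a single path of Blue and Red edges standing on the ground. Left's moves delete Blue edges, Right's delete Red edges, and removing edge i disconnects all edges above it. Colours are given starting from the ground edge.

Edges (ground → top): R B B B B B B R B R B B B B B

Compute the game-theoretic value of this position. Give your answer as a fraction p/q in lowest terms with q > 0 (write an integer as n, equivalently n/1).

-321/16384

R: Left { — }, Right { 0 } gives simplest -1
RB: Left { -1 }, Right { 0 } gives simplest -1/2
RBB: Left { -1, -1/2 }, Right { 0 } gives simplest -1/4
RBBB: Left { -1, -1/2, -1/4 }, Right { 0 } gives simplest -1/8
RBBBB: Left { -1, -1/2, -1/4, -1/8 }, Right { 0 } gives simplest -1/16
RBBBBB: Left { -1, -1/2, -1/4, -1/8, -1/16 }, Right { 0 } gives simplest -1/32
RBBBBBB: Left { -1, -1/2, -1/4, -1/8, -1/16, -1/32 }, Right { 0 } gives simplest -1/64
RBBBBBBR: Left { -1, -1/2, -1/4, -1/8, -1/16, -1/32 }, Right { -1/64, 0 } gives simplest -3/128
RBBBBBBRB: Left { -1, -1/2, -1/4, -1/8, -1/16, -1/32, -3/128 }, Right { -1/64, 0 } gives simplest -5/256
RBBBBBBRBR: Left { -1, -1/2, -1/4, -1/8, -1/16, -1/32, -3/128 }, Right { -5/256, -1/64, 0 } gives simplest -11/512
RBBBBBBRBRB: Left { -1, -1/2, -1/4, -1/8, -1/16, -1/32, -3/128, -11/512 }, Right { -5/256, -1/64, 0 } gives simplest -21/1024
RBBBBBBRBRBB: Left { -1, -1/2, -1/4, -1/8, -1/16, -1/32, -3/128, -11/512, -21/1024 }, Right { -5/256, -1/64, 0 } gives simplest -41/2048
RBBBBBBRBRBBB: Left { -1, -1/2, -1/4, -1/8, -1/16, -1/32, -3/128, -11/512, -21/1024, -41/2048 }, Right { -5/256, -1/64, 0 } gives simplest -81/4096
RBBBBBBRBRBBBB: Left { -1, -1/2, -1/4, -1/8, -1/16, -1/32, -3/128, -11/512, -21/1024, -41/2048, -81/4096 }, Right { -5/256, -1/64, 0 } gives simplest -161/8192
RBBBBBBRBRBBBBB: Left { -1, -1/2, -1/4, -1/8, -1/16, -1/32, -3/128, -11/512, -21/1024, -41/2048, -81/4096, -161/8192 }, Right { -5/256, -1/64, 0 } gives simplest -321/16384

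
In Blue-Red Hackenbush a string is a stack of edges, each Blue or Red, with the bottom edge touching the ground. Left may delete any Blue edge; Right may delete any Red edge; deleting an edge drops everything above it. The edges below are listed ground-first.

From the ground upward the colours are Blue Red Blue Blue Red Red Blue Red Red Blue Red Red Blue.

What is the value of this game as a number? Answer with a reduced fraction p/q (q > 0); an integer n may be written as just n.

step 1: add Blue to get B; options L={ 0 } R={ none } => 1
step 2: add Red to get BR; options L={ 0 } R={ 1 } => 1/2
step 3: add Blue to get BRB; options L={ 0; 1/2 } R={ 1 } => 3/4
step 4: add Blue to get BRBB; options L={ 0; 1/2; 3/4 } R={ 1 } => 7/8
step 5: add Red to get BRBBR; options L={ 0; 1/2; 3/4 } R={ 7/8; 1 } => 13/16
step 6: add Red to get BRBBRR; options L={ 0; 1/2; 3/4 } R={ 13/16; 7/8; 1 } => 25/32
step 7: add Blue to get BRBBRRB; options L={ 0; 1/2; 3/4; 25/32 } R={ 13/16; 7/8; 1 } => 51/64
step 8: add Red to get BRBBRRBR; options L={ 0; 1/2; 3/4; 25/32 } R={ 51/64; 13/16; 7/8; 1 } => 101/128
step 9: add Red to get BRBBRRBRR; options L={ 0; 1/2; 3/4; 25/32 } R={ 101/128; 51/64; 13/16; 7/8; 1 } => 201/256
step 10: add Blue to get BRBBRRBRRB; options L={ 0; 1/2; 3/4; 25/32; 201/256 } R={ 101/128; 51/64; 13/16; 7/8; 1 } => 403/512
step 11: add Red to get BRBBRRBRRBR; options L={ 0; 1/2; 3/4; 25/32; 201/256 } R={ 403/512; 101/128; 51/64; 13/16; 7/8; 1 } => 805/1024
step 12: add Red to get BRBBRRBRRBRR; options L={ 0; 1/2; 3/4; 25/32; 201/256 } R={ 805/1024; 403/512; 101/128; 51/64; 13/16; 7/8; 1 } => 1609/2048
step 13: add Blue to get BRBBRRBRRBRRB; options L={ 0; 1/2; 3/4; 25/32; 201/256; 1609/2048 } R={ 805/1024; 403/512; 101/128; 51/64; 13/16; 7/8; 1 } => 3219/4096

3219/4096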